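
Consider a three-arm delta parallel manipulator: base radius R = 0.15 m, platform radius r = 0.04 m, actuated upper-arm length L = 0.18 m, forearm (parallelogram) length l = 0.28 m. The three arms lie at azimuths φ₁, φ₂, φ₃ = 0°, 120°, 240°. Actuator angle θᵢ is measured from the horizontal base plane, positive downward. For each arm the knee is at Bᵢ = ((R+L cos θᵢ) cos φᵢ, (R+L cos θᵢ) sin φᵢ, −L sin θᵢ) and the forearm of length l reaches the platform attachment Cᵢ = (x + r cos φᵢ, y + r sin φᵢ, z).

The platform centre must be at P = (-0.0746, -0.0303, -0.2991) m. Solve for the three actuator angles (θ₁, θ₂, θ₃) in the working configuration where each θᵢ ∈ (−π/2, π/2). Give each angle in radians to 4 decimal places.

rotate P by −φ1: (-0.0746, -0.0303, -0.2991)
  A cos θ + B sin θ = C:  0.1846·cos θ + -0.2991·sin θ = -0.2179
  θ1 = atan2(B,A) + arccos(C/0.3515) = 1.2218
rotate P by −φ2: (0.0111, 0.0798, -0.2991)
  e−x'=0.0989;  (l²−L²−(e−x')²−y'²−z²)/2L = -0.1656
  θ2 = atan2(B,A) + arccos(C/0.3150) = 0.8729
φ3=240.0° → target in arm frame (0.0635, -0.0495)
  A=0.0465, B=-0.2991, C=(l²−L²−A²−y'²−z²)/(2L)=-0.1335
  √(A²+B²)=0.3027;  θ3 = -1.4167+2.0276 ≈ 0.6109

θ₁ = 1.2218, θ₂ = 0.8729, θ₃ = 0.6109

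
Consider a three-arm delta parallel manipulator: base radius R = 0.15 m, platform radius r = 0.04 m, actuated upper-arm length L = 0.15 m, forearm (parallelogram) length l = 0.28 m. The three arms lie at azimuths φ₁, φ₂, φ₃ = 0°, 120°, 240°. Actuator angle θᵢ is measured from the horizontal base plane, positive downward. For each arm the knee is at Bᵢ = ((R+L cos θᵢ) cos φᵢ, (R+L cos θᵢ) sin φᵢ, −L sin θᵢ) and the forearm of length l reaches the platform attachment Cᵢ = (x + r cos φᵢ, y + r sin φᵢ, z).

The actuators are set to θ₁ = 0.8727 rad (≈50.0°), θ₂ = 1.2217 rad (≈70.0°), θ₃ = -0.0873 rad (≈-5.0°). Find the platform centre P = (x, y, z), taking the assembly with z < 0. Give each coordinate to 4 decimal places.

(-0.0214, -0.1212, -0.2235)

φ1=0.0°: virtual centre (0.2064, 0.0000, -0.1149), radius l
φ2=120.0°: virtual centre (-0.0807, 0.1397, -0.1410), radius l
φ3=240.0°: virtual centre (-0.1297, -0.2247, 0.0131), radius l
subtract pairs → two planes through P
plane₁₂: -0.5741x+0.2794y+-0.0521z = -0.0099
det = 0.4458;  x = 0.0027+0.1079z,  y = -0.0300+0.4082z
into |P−O₁|² = l²: 1.1783z² + 0.1614z + -0.0228 = 0;  Δ = 0.1335;  z = -0.2235 or 0.0866 → z<0 root = -0.2235
x = -0.0214, y = -0.1212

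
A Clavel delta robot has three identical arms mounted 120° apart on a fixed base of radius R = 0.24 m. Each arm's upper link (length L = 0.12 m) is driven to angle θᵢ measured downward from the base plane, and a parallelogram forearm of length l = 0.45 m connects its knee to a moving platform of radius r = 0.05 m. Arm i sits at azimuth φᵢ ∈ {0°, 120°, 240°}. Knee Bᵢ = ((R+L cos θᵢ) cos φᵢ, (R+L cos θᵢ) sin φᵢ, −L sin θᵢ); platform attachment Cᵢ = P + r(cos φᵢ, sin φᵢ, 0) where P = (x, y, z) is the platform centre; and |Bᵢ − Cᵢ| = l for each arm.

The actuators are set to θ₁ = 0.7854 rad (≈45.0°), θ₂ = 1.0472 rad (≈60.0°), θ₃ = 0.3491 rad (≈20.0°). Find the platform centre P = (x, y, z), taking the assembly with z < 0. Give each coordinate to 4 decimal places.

(-0.0092, -0.0763, -0.4254)

arm 1 at φ=0.0°: e+L cos θ1 = 0.2749;  O1 = (0.2749, 0.0000, -0.0849)
arm 2 at φ=120.0°: e+L cos θ2 = 0.2500;  O2 = (-0.1250, 0.2165, -0.1039)
arm 3 at φ=240.0°: e+L cos θ3 = 0.3028;  O3 = (-0.1514, -0.2622, -0.0410)
eliminate P² terms by subtracting sphere 1 from 2 and 3
[-0.7997 0.4330 -0.0381]·P = -0.0094;  [-0.8525 -0.5244 0.0876]·P = 0.0106
det = 0.7885;  x = 0.0005+0.0227z,  y = -0.0210+0.1301z
sphere 1 gives Az²+Bz+C=0 with A=1.0174, B=0.1518, C=-0.1196;  B²−4AC=0.5096;  roots -0.4254, 0.2762;  negative root z = -0.4254
x = -0.0092, y = -0.0763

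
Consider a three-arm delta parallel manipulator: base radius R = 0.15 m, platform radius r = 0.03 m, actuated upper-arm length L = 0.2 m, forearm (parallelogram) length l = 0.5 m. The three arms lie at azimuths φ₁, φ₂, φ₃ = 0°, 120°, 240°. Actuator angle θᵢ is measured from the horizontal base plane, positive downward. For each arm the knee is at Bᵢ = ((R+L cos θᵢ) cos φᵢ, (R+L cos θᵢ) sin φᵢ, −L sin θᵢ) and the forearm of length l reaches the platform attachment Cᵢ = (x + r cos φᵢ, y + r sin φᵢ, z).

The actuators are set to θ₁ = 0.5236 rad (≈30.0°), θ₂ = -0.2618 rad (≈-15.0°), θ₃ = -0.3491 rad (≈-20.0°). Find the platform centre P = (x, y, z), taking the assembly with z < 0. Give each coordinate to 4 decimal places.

(-0.1334, -0.0106, -0.3606)

arm 1 at φ=0.0°: e+L cos θ1 = 0.2932;  S1 = (0.2932, 0.0000, -0.1000)
S2 = (0.3132·cos120.0°, 0.3132·sin120.0°, 0.0518) = (-0.1566, 0.2712, 0.0518)
φ3=240.0°: virtual centre (-0.1540, -0.2667, 0.0684), radius l
eliminate P² terms by subtracting sphere 1 from 2 and 3
[-0.8996 0.5425 0.3035]·P = 0.0048;  [-0.8943 -0.5334 0.3368]·P = 0.0035
det = 0.9649;  x = -0.0046+0.3571z,  y = 0.0011+0.0327z
quadratic in z: (1.1286)z²+(-0.0127)z+(-0.1513)=0, √Δ=0.8265 → z ∈ {-0.3606, 0.3718}; z = -0.3606 (taking z<0)
x = -0.1334, y = -0.0106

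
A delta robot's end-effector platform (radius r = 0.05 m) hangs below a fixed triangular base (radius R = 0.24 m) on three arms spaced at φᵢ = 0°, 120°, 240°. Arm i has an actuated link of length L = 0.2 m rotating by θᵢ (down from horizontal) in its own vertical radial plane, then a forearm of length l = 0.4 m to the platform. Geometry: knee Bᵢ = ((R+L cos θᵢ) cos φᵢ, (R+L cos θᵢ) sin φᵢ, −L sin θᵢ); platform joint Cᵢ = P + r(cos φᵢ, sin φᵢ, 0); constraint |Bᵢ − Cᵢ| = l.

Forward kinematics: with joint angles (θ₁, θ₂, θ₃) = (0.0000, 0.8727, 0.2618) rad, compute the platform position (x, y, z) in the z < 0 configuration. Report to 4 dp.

φ1=0.0°: virtual centre (0.3900, 0.0000, 0.0000), radius l
φ2=120.0°: virtual centre (-0.1593, 0.2759, -0.1532), radius l
φ3=240.0°: virtual centre (-0.1916, -0.3318, -0.0518), radius l
subtract pairs → two planes through P
[-1.0986 0.5517 -0.3064]·P = -0.0272;  [-1.1632 -0.6637 -0.1035]·P = -0.0026
Cramer: x(z) = 0.0142-0.1900z;  y(z) = -0.0210+0.1770z
quadratic in z: (1.0674)z²+(0.1354)z+(-0.0183)=0, √Δ=0.3108 → z ∈ {-0.2090, 0.0821}; z = -0.2090 (taking z<0)
x = 0.0539, y = -0.0580

(0.0539, -0.0580, -0.2090)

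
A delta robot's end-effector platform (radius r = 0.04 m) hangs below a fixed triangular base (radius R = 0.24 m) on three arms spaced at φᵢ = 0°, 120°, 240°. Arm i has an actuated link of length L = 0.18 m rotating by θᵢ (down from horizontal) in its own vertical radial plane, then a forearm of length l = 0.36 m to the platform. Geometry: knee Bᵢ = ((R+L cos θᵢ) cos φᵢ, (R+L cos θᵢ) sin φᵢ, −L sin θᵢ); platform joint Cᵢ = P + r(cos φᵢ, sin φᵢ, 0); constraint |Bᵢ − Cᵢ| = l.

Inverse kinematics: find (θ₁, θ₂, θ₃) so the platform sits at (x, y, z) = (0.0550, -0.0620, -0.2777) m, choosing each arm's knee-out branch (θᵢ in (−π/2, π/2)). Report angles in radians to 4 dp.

θ₁ = 0.5237, θ₂ = 1.2213, θ₃ = 0.6980

arm 1 (φ=0.0°): x'=0.0550, y'=-0.0620
  A=0.1450, B=-0.2777, C=(l²−L²−A²−y'²−z²)/(2L)=-0.0133
  γ=atan2(-0.2777,0.1450)=-1.0896;  ψ=arccos(-0.0424)=1.6132;  θ1=γ+ψ≈0.5237
arm 2 (φ=120.0°): x'=-0.0812, y'=-0.0166
  A cos θ + B sin θ = C:  0.2812·cos θ + -0.2777·sin θ = -0.1646
  θ2 = atan2(B,A) + arccos(C/0.3952) = 1.2213
rotate P by −φ3: (0.0262, 0.0786, -0.2777)
  e−x'=0.1738;  (l²−L²−(e−x')²−y'²−z²)/2L = -0.0453
  √(A²+B²)=0.3276;  θ3 = -1.0116+1.7095 ≈ 0.6980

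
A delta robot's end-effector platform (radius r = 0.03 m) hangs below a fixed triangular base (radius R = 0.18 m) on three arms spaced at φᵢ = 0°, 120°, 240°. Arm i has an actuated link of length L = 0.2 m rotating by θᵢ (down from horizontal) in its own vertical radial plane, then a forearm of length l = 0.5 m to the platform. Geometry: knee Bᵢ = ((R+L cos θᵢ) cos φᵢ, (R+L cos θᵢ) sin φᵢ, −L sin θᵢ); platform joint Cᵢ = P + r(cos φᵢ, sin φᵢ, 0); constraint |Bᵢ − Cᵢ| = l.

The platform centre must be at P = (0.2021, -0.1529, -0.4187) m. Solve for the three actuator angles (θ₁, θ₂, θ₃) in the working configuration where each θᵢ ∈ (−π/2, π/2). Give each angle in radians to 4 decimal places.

rotate P by −φ1: (0.2021, -0.1529, -0.4187)
  A cos θ + B sin θ = C:  -0.0521·cos θ + -0.4187·sin θ = 0.0215
  γ=atan2(-0.4187,-0.0521)=-1.6946;  ψ=arccos(0.0509)=1.5198;  θ1=γ+ψ≈-0.1748
arm 2 (φ=120.0°): x'=-0.2335, y'=-0.0986
  A=0.3835, B=-0.4187, C=(l²−L²−A²−y'²−z²)/(2L)=-0.3052
  θ2 = atan2(B,A) + arccos(C/0.5678) = 1.3090
φ3=240.0° → target in arm frame (0.0314, 0.2515)
  A=0.1186, B=-0.4187, C=(l²−L²−A²−y'²−z²)/(2L)=-0.1066
  γ=atan2(-0.4187,0.1186)=-1.2947;  ψ=arccos(-0.2449)=1.8182;  θ3=γ+ψ≈0.5235

θ₁ = -0.1748, θ₂ = 1.3090, θ₃ = 0.5235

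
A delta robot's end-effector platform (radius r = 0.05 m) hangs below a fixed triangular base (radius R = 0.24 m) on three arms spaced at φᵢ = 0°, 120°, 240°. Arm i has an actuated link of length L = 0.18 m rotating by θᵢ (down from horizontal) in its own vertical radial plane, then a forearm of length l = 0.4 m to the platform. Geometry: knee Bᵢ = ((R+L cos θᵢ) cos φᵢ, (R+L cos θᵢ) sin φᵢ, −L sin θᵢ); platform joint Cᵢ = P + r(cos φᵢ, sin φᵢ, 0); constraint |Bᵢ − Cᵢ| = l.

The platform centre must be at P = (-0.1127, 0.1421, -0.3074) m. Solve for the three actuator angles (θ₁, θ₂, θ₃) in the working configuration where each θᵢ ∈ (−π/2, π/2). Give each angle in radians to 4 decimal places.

arm 1 (φ=0.0°): x'=-0.1127, y'=0.1421
  A=0.3027, B=-0.3074, C=(l²−L²−A²−y'²−z²)/(2L)=-0.2187
  √(A²+B²)=0.4314;  θ1 = -0.7931+2.1023 ≈ 1.3092
arm 2 (φ=120.0°): x'=0.1794, y'=0.0266
  e−x'=0.0106;  (l²−L²−(e−x')²−y'²−z²)/2L = 0.0897
  θ2 = atan2(B,A) + arccos(C/0.3076) = -0.2615
φ3=240.0° → target in arm frame (-0.0667, -0.1687)
  A=0.2567, B=-0.3074, C=(l²−L²−A²−y'²−z²)/(2L)=-0.1701
  θ3 = atan2(B,A) + arccos(C/0.4005) = 1.1345

θ₁ = 1.3092, θ₂ = -0.2615, θ₃ = 1.1345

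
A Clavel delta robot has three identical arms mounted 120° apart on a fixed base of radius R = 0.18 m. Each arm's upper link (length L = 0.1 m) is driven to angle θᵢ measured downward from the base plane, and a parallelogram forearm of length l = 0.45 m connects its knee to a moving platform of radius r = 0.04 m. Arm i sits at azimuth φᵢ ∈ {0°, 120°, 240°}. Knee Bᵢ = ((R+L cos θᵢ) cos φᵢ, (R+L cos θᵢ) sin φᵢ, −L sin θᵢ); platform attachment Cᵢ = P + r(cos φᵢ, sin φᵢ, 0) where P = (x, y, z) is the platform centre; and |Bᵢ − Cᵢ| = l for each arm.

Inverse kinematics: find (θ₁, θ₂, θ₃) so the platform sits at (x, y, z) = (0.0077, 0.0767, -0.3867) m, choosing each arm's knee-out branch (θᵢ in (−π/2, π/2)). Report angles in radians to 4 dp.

φ1=0.0° → target in arm frame (0.0077, 0.0767)
  A=0.1323, B=-0.3867, C=(l²−L²−A²−y'²−z²)/(2L)=0.0979
  γ=atan2(-0.3867,0.1323)=-1.2412;  ψ=arccos(0.2395)=1.3289;  θ1=γ+ψ≈0.0878
φ2=120.0° → target in arm frame (0.0626, -0.0450)
  e−x'=0.0774;  (l²−L²−(e−x')²−y'²−z²)/2L = 0.1747
  γ=atan2(-0.3867,0.0774)=-1.3732;  ψ=arccos(0.4430)=1.1119;  θ2=γ+ψ≈-0.2613
arm 3 (φ=240.0°): x'=-0.0703, y'=-0.0317
  e−x'=0.2103;  (l²−L²−(e−x')²−y'²−z²)/2L = -0.0113
  θ3 = atan2(B,A) + arccos(C/0.4402) = 0.5237

θ₁ = 0.0878, θ₂ = -0.2613, θ₃ = 0.5237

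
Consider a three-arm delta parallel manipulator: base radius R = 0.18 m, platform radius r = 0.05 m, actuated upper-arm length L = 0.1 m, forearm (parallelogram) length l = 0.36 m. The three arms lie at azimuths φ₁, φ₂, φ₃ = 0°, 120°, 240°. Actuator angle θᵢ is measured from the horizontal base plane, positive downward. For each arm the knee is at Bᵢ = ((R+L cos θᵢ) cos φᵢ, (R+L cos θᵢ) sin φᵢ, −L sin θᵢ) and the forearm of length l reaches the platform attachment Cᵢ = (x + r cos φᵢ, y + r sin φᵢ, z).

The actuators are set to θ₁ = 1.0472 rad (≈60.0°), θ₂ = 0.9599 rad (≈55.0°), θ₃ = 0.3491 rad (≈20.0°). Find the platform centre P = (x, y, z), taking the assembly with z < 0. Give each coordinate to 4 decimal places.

(-0.0449, -0.0594, -0.3613)

centre 1 = (0.1800·cos0.0°, 0.1800·sin0.0°, -0.0866) = (0.1800, 0.0000, -0.0866)
arm 2 at φ=120.0°: ρ2 = 0.1874;  centre 2 = (-0.0937, 0.1623, -0.0819)
arm 3 at φ=240.0°: ρ3 = 0.2240;  centre 3 = (-0.1120, -0.1940, -0.0342)
eliminate P² terms by subtracting sphere 1 from 2 and 3
linear system: -0.5474x+0.3245y = 0.0019−0.0094z; -0.5840x+-0.3879y = 0.0114−0.1048z
det = 0.4018;  x = -0.0111+0.0937z,  y = -0.0128+0.1291z
quadratic in z: (1.0254)z²+(0.1341)z+(-0.0854)=0, √Δ=0.6069 → z ∈ {-0.3613, 0.2306}; z = -0.3613 (taking z<0)
x = -0.0449, y = -0.0594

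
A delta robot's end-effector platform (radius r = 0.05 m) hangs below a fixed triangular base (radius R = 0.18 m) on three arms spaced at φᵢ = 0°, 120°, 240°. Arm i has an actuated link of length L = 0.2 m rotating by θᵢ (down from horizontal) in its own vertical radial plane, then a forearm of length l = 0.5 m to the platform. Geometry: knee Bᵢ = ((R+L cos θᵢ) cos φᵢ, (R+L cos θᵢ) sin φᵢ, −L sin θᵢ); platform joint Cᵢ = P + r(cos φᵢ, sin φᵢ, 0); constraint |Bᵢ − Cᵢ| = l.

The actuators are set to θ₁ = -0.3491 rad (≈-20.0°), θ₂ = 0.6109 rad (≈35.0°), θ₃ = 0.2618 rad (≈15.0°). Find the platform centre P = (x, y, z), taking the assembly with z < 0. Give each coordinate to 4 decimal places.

(0.1298, -0.0568, -0.3914)

arm 1 at φ=0.0°: ρ1 = 0.3179;  S1 = (0.3179, 0.0000, 0.0684)
S2 = (0.2938·cos120.0°, 0.2938·sin120.0°, -0.1147) = (-0.1469, 0.2545, -0.1147)
S3 = (0.3232·cos240.0°, 0.3232·sin240.0°, -0.0518) = (-0.1616, -0.2799, -0.0518)
|S₂|²−|S₁|² = -0.0063;  |S₃|²−|S₁|² = 0.0014
plane₁₂: -0.9297x+0.5089y+-0.3663z = -0.0063
Cramer: x(z) = 0.0028-0.3246z;  y(z) = -0.0072+0.1267z
into |P−S₁|² = l²: 1.1214z² + 0.0659z + -0.1460 = 0;  Δ = 0.6590;  z = -0.3914 or 0.3326 → z<0 root = -0.3914
x = 0.1298, y = -0.0568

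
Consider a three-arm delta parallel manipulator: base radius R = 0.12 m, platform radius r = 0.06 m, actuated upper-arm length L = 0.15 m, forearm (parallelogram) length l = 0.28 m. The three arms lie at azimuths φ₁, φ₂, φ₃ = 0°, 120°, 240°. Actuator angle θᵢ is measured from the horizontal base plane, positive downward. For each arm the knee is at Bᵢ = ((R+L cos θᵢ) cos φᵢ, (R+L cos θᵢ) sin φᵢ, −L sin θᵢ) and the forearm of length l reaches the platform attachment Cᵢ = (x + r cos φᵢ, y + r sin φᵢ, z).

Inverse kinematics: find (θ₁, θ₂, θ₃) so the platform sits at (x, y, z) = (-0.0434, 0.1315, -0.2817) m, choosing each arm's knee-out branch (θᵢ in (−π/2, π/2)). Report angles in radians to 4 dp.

φ1=0.0° → target in arm frame (-0.0434, 0.1315)
  A cos θ + B sin θ = C:  0.1034·cos θ + -0.2817·sin θ = -0.1715
  θ1 = atan2(B,A) + arccos(C/0.3001) = 0.9600
arm 2 (φ=120.0°): x'=0.1356, y'=-0.0282
  A=-0.0756, B=-0.2817, C=(l²−L²−A²−y'²−z²)/(2L)=-0.0999
  √(A²+B²)=0.2917;  θ2 = -1.8329+1.9203 ≈ 0.0874
arm 3 (φ=240.0°): x'=-0.0922, y'=-0.1033
  A=0.1522, B=-0.2817, C=(l²−L²−A²−y'²−z²)/(2L)=-0.1910
  √(A²+B²)=0.3202;  θ3 = -1.0755+2.2099 ≈ 1.1344

θ₁ = 0.9600, θ₂ = 0.0874, θ₃ = 1.1344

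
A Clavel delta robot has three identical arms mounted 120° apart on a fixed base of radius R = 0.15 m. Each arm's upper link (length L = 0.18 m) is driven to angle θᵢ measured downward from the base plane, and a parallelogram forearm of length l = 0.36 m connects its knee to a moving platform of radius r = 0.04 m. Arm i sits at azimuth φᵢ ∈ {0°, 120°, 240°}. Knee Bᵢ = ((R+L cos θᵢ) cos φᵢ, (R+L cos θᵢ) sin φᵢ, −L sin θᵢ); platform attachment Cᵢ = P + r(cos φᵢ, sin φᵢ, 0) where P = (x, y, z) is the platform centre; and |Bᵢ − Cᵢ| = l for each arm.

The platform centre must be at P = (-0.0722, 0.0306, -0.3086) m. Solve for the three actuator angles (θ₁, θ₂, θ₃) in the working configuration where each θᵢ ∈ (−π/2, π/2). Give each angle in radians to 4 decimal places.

θ₁ = 0.7853, θ₂ = 0.1747, θ₃ = 0.4361

rotate P by −φ1: (-0.0722, 0.0306, -0.3086)
  A cos θ + B sin θ = C:  0.1822·cos θ + -0.3086·sin θ = -0.0894
  γ=atan2(-0.3086,0.1822)=-1.0375;  ψ=arccos(-0.2493)=1.8228;  θ1=γ+ψ≈0.7853
arm 2 (φ=120.0°): x'=0.0626, y'=0.0472
  A=0.0474, B=-0.3086, C=(l²−L²−A²−y'²−z²)/(2L)=-0.0070
  γ=atan2(-0.3086,0.0474)=-1.4184;  ψ=arccos(-0.0223)=1.5931;  θ2=γ+ψ≈0.1747
φ3=240.0° → target in arm frame (0.0096, -0.0778)
  A=0.1004, B=-0.3086, C=(l²−L²−A²−y'²−z²)/(2L)=-0.0394
  θ3 = atan2(B,A) + arccos(C/0.3245) = 0.4361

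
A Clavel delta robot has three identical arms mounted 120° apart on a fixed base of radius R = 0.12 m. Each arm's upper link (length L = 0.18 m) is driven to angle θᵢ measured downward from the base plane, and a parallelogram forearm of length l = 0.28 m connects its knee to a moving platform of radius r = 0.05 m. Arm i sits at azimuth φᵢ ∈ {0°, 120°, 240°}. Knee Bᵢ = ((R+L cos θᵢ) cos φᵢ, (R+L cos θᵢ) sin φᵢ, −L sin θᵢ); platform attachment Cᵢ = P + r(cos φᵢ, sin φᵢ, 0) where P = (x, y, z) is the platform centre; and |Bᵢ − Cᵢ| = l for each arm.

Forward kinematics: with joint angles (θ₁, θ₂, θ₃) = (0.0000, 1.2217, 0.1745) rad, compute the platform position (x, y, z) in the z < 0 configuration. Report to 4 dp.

(0.0856, -0.1205, -0.1920)

S1 = (0.2500·cos0.0°, 0.2500·sin0.0°, 0.0000) = (0.2500, 0.0000, 0.0000)
φ2=120.0°: virtual centre (-0.0658, 0.1139, -0.1691), radius l
arm 3 at φ=240.0°: (R−r)+L cos θ3 = 0.2473;  S3 = (-0.1236, -0.2141, -0.0313)
|S₂|²−|S₁|² = -0.0166;  |S₃|²−|S₁|² = -0.0004
linear system: -0.6316x+0.2279y = -0.0166−-0.3383z; -0.7473x+-0.4283y = -0.0004−-0.0625z
Cramer: x(z) = 0.0163-0.3610z;  y(z) = -0.0276+0.4840z
quadratic in z: (1.3645)z²+(0.1421)z+(-0.0230)=0, √Δ=0.3819 → z ∈ {-0.1920, 0.0879}; z = -0.1920 (taking z<0)
x = 0.0856, y = -0.1205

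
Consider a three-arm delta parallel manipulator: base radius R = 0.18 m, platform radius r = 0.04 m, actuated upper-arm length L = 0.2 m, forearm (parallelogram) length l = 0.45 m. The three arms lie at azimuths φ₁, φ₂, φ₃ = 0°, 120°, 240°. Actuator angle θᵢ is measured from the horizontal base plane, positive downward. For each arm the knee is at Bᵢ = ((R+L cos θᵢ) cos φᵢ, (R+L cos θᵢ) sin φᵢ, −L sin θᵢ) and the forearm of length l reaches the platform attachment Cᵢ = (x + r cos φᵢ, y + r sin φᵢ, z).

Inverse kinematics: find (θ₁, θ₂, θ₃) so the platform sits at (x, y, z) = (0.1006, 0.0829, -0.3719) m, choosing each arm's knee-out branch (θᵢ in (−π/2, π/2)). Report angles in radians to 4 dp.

θ₁ = 0.0000, θ₂ = 0.3494, θ₃ = 0.8728

rotate P by −φ1: (0.1006, 0.0829, -0.3719)
  e−x'=0.0394;  (l²−L²−(e−x')²−y'²−z²)/2L = 0.0394
  √(A²+B²)=0.3740;  θ1 = -1.4652+1.4652 ≈ 0.0000
rotate P by −φ2: (0.0215, -0.1286, -0.3719)
  A cos θ + B sin θ = C:  0.1185·cos θ + -0.3719·sin θ = -0.0160
  θ2 = atan2(B,A) + arccos(C/0.3903) = 0.3494
arm 3 (φ=240.0°): x'=-0.1221, y'=0.0457
  e−x'=0.2621;  (l²−L²−(e−x')²−y'²−z²)/2L = -0.1165
  θ3 = atan2(B,A) + arccos(C/0.4550) = 0.8728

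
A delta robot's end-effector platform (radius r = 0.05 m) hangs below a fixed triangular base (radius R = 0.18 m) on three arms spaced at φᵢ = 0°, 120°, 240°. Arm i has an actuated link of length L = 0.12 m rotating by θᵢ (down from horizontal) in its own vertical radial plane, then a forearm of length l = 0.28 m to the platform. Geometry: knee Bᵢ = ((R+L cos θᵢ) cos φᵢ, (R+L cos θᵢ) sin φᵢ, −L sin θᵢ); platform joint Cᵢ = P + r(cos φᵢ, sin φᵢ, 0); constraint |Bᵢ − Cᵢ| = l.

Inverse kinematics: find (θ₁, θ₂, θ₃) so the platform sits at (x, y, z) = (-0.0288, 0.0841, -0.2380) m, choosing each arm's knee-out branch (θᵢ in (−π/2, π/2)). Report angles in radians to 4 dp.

rotate P by −φ1: (-0.0288, 0.0841, -0.2380)
  A=0.1588, B=-0.2380, C=(l²−L²−A²−y'²−z²)/(2L)=-0.1039
  θ1 = atan2(B,A) + arccos(C/0.2861) = 0.9600
arm 2 (φ=120.0°): x'=0.0872, y'=-0.0171
  e−x'=0.0428;  (l²−L²−(e−x')²−y'²−z²)/2L = 0.0218
  √(A²+B²)=0.2418;  θ2 = -1.3930+1.4805 ≈ 0.0875
arm 3 (φ=240.0°): x'=-0.0584, y'=-0.0670
  A cos θ + B sin θ = C:  0.1884·cos θ + -0.2380·sin θ = -0.1360
  θ3 = atan2(B,A) + arccos(C/0.3036) = 1.1342

θ₁ = 0.9600, θ₂ = 0.0875, θ₃ = 1.1342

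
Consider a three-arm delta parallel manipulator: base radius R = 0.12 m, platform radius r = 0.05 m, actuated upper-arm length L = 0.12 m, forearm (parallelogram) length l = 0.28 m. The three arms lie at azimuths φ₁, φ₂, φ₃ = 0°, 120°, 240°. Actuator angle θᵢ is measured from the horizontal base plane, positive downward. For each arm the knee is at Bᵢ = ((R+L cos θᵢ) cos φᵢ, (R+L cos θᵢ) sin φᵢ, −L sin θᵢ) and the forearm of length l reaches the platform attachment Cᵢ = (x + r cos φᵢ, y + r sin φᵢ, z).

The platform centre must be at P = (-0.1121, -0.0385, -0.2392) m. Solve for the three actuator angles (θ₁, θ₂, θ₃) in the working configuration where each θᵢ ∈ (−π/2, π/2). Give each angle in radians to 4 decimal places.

θ₁ = 1.0471, θ₂ = 0.3494, θ₃ = -0.0870

arm 1 (φ=0.0°): x'=-0.1121, y'=-0.0385
  A=0.1821, B=-0.2392, C=(l²−L²−A²−y'²−z²)/(2L)=-0.1161
  γ=atan2(-0.2392,0.1821)=-0.9201;  ψ=arccos(-0.3861)=1.9672;  θ1=γ+ψ≈1.0471
φ2=120.0° → target in arm frame (0.0227, 0.1163)
  A cos θ + B sin θ = C:  0.0473·cos θ + -0.2392·sin θ = -0.0374
  √(A²+B²)=0.2438;  θ2 = -1.3756+1.7250 ≈ 0.3494
arm 3 (φ=240.0°): x'=0.0894, y'=-0.0778
  e−x'=-0.0194;  (l²−L²−(e−x')²−y'²−z²)/2L = 0.0015
  γ=atan2(-0.2392,-0.0194)=-1.6517;  ψ=arccos(0.0061)=1.5647;  θ3=γ+ψ≈-0.0870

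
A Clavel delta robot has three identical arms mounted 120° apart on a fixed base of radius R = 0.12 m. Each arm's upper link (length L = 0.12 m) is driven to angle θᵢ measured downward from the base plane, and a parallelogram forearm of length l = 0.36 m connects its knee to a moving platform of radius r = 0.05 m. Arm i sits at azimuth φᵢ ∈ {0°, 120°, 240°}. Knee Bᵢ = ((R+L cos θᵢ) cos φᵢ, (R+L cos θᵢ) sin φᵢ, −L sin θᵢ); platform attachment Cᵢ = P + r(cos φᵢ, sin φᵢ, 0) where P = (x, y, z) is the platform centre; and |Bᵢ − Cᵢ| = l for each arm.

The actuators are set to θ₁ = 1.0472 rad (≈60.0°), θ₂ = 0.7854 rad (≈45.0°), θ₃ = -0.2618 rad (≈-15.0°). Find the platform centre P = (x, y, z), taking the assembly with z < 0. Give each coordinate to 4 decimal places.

φ1=0.0°: virtual centre (0.1300, 0.0000, -0.1039), radius l
O2 = (0.1549·cos120.0°, 0.1549·sin120.0°, -0.0849) = (-0.0774, 0.1341, -0.0849)
arm 3 at φ=240.0°: e+L cos θ3 = 0.1859;  O3 = (-0.0930, -0.1610, 0.0311)
eliminate P² terms by subtracting sphere 1 from 2 and 3
linear system: -0.4149x+0.2682y = 0.0035−0.0381z; -0.4459x+-0.3220y = 0.0078−0.2700z
Cramer: x(z) = -0.0127+0.3345z;  y(z) = -0.0067+0.3752z
quadratic in z: (1.2526)z²+(0.1073)z+(-0.0984)=0, √Δ=0.7103 → z ∈ {-0.3264, 0.2407}; z = -0.3264 (taking z<0)
x = -0.1219, y = -0.1291

(-0.1219, -0.1291, -0.3264)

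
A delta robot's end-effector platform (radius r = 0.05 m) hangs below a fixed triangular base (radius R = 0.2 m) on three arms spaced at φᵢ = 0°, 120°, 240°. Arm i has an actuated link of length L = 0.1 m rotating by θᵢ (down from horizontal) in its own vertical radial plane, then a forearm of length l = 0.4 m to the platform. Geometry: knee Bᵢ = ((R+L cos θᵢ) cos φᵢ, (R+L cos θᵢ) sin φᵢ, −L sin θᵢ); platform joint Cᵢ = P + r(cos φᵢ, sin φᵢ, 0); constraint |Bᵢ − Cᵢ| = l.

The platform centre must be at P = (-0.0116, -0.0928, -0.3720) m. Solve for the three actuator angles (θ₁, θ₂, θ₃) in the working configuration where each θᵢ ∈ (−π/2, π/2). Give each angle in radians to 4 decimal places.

rotate P by −φ1: (-0.0116, -0.0928, -0.3720)
  A cos θ + B sin θ = C:  0.1616·cos θ + -0.3720·sin θ = -0.1156
  γ=atan2(-0.3720,0.1616)=-1.1610;  ψ=arccos(-0.2849)=1.8597;  θ1=γ+ψ≈0.6987
φ2=120.0° → target in arm frame (-0.0746, 0.0564)
  A cos θ + B sin θ = C:  0.2246·cos θ + -0.3720·sin θ = -0.2100
  γ=atan2(-0.3720,0.2246)=-1.0277;  ψ=arccos(-0.4833)=2.0752;  θ2=γ+ψ≈1.0475
arm 3 (φ=240.0°): x'=0.0862, y'=0.0364
  e−x'=0.0638;  (l²−L²−(e−x')²−y'²−z²)/2L = 0.0311
  θ3 = atan2(B,A) + arccos(C/0.3774) = 0.0875

θ₁ = 0.6987, θ₂ = 1.0475, θ₃ = 0.0875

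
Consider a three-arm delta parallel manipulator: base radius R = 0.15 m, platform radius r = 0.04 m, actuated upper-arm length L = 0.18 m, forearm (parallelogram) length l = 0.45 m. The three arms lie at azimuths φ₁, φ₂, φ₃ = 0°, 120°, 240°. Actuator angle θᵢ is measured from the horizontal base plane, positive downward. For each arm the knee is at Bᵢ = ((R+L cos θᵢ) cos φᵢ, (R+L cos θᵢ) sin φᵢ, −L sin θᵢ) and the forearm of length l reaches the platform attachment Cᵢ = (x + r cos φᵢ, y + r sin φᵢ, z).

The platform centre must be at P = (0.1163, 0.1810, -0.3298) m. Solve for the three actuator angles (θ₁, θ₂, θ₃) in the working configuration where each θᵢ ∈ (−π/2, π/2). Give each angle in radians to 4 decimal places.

rotate P by −φ1: (0.1163, 0.1810, -0.3298)
  A=-0.0063, B=-0.3298, C=(l²−L²−A²−y'²−z²)/(2L)=0.0793
  √(A²+B²)=0.3299;  θ1 = -1.5899+1.3282 ≈ -0.2617
φ2=120.0° → target in arm frame (0.0986, -0.1912)
  A=0.0114, B=-0.3298, C=(l²−L²−A²−y'²−z²)/(2L)=0.0684
  √(A²+B²)=0.3300;  θ2 = -1.5362+1.3619 ≈ -0.1744
rotate P by −φ3: (-0.2149, 0.0102, -0.3298)
  e−x'=0.3249;  (l²−L²−(e−x')²−y'²−z²)/2L = -0.1231
  √(A²+B²)=0.4630;  θ3 = -0.7929+1.8400 ≈ 1.0472

θ₁ = -0.2617, θ₂ = -0.1744, θ₃ = 1.0472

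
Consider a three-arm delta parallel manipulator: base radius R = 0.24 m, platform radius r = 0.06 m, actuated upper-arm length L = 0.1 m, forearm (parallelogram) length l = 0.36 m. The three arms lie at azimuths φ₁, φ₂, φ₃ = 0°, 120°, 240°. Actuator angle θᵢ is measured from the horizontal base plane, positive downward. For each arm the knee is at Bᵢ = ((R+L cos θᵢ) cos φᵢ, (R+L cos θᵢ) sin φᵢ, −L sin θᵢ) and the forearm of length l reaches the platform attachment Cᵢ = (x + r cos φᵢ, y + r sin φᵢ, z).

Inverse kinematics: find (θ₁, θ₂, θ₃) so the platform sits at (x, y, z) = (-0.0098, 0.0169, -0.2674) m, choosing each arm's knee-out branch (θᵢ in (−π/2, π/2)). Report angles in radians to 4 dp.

rotate P by −φ1: (-0.0098, 0.0169, -0.2674)
  A cos θ + B sin θ = C:  0.1898·cos θ + -0.2674·sin θ = 0.0589
  θ1 = atan2(B,A) + arccos(C/0.3279) = 0.4366
arm 2 (φ=120.0°): x'=0.0195, y'=0.0000
  A cos θ + B sin θ = C:  0.1605·cos θ + -0.2674·sin θ = 0.1117
  √(A²+B²)=0.3119;  θ2 = -1.0303+1.2043 ≈ 0.1740
φ3=240.0° → target in arm frame (-0.0097, -0.0169)
  A cos θ + B sin θ = C:  0.1897·cos θ + -0.2674·sin θ = 0.0591
  γ=atan2(-0.2674,0.1897)=-0.9537;  ψ=arccos(0.1801)=1.3897;  θ3=γ+ψ≈0.4360

θ₁ = 0.4366, θ₂ = 0.1740, θ₃ = 0.4360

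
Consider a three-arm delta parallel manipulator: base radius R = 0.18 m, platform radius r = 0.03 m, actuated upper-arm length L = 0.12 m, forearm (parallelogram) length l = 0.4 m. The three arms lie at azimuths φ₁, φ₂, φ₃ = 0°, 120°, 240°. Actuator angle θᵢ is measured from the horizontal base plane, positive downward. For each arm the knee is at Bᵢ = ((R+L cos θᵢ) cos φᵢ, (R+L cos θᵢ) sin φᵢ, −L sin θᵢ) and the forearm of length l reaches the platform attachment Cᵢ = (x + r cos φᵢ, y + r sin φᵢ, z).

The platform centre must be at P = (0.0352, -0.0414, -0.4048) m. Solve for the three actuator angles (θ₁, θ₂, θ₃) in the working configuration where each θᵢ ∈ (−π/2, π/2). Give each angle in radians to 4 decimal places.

φ1=0.0° → target in arm frame (0.0352, -0.0414)
  e−x'=0.1148;  (l²−L²−(e−x')²−y'²−z²)/2L = -0.1382
  θ1 = atan2(B,A) + arccos(C/0.4208) = 0.6109
arm 2 (φ=120.0°): x'=-0.0535, y'=-0.0098
  e−x'=0.2035;  (l²−L²−(e−x')²−y'²−z²)/2L = -0.2490
  √(A²+B²)=0.4531;  θ2 = -1.1051+2.1526 ≈ 1.0475
rotate P by −φ3: (0.0183, 0.0512, -0.4048)
  A cos θ + B sin θ = C:  0.1317·cos θ + -0.4048·sin θ = -0.1593
  θ3 = atan2(B,A) + arccos(C/0.4257) = 0.6983

θ₁ = 0.6109, θ₂ = 1.0475, θ₃ = 0.6983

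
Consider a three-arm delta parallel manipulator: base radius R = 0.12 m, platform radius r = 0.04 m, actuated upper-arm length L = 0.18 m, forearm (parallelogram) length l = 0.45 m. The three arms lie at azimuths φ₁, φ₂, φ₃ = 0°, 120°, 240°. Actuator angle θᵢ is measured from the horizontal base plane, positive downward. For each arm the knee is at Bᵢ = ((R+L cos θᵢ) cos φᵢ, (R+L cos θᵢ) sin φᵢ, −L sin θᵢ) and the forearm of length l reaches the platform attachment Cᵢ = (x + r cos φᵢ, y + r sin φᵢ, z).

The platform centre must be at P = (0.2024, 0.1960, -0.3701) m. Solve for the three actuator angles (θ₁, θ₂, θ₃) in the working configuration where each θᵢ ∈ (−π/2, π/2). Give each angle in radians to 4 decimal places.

θ₁ = -0.1744, θ₂ = 0.3490, θ₃ = 1.3091

arm 1 (φ=0.0°): x'=0.2024, y'=0.1960
  A cos θ + B sin θ = C:  -0.1224·cos θ + -0.3701·sin θ = -0.0563
  √(A²+B²)=0.3898;  θ1 = -1.8902+1.7158 ≈ -0.1744
φ2=120.0° → target in arm frame (0.0685, -0.2733)
  e−x'=0.0115;  (l²−L²−(e−x')²−y'²−z²)/2L = -0.1158
  θ2 = atan2(B,A) + arccos(C/0.3703) = 0.3490
rotate P by −φ3: (-0.2709, 0.0773, -0.3701)
  A=0.3509, B=-0.3701, C=(l²−L²−A²−y'²−z²)/(2L)=-0.2667
  γ=atan2(-0.3701,0.3509)=-0.8120;  ψ=arccos(-0.5229)=2.1210;  θ3=γ+ψ≈1.3091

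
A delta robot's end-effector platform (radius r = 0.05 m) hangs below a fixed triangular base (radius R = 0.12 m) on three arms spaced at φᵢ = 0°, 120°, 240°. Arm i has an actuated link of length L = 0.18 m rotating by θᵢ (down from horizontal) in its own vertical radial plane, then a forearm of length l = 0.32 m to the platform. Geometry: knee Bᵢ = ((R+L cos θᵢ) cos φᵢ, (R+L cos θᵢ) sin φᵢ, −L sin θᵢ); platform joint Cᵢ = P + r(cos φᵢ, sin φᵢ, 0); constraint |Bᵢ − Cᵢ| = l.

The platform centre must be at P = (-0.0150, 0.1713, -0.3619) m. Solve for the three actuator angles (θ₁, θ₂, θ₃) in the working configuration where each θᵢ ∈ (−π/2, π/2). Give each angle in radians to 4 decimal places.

arm 1 (φ=0.0°): x'=-0.0150, y'=0.1713
  A=0.0850, B=-0.3619, C=(l²−L²−A²−y'²−z²)/(2L)=-0.2709
  γ=atan2(-0.3619,0.0850)=-1.3401;  ψ=arccos(-0.7288)=2.3874;  θ1=γ+ψ≈1.0473
rotate P by −φ2: (0.1559, -0.0727, -0.3619)
  e−x'=-0.0859;  (l²−L²−(e−x')²−y'²−z²)/2L = -0.2045
  θ2 = atan2(B,A) + arccos(C/0.3719) = 0.3492
rotate P by −φ3: (-0.1409, -0.0986, -0.3619)
  e−x'=0.2109;  (l²−L²−(e−x')²−y'²−z²)/2L = -0.3199
  γ=atan2(-0.3619,0.2109)=-1.0433;  ψ=arccos(-0.7637)=2.4399;  θ3=γ+ψ≈1.3966

θ₁ = 1.0473, θ₂ = 0.3492, θ₃ = 1.3966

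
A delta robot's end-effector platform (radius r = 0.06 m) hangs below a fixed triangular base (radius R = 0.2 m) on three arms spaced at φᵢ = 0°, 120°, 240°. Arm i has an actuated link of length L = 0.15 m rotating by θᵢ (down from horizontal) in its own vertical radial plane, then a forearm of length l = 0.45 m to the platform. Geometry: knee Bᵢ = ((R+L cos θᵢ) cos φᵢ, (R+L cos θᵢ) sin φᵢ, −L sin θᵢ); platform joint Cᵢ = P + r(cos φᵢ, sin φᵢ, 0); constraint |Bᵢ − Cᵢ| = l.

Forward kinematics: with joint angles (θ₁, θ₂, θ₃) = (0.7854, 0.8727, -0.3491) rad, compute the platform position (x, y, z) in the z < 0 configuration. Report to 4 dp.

S1 = (0.2461·cos0.0°, 0.2461·sin0.0°, -0.1061) = (0.2461, 0.0000, -0.1061)
φ2=120.0°: virtual centre (-0.1182, 0.2047, -0.1149), radius l
arm 3 at φ=240.0°: ρ3 = 0.2810;  S3 = (-0.1405, -0.2433, 0.0513)
subtract pairs → two planes through P
[-0.7285 0.4095 -0.0177]·P = -0.0027;  [-0.7731 -0.4866 0.3147]·P = 0.0098
Cramer: x(z) = -0.0040+0.1792z;  y(z) = -0.0137+0.3621z
sphere 1 gives Az²+Bz+C=0 with A=1.1632, B=0.1126, C=-0.1285;  B²−4AC=0.6107;  roots -0.3843, 0.2875;  negative root z = -0.3843
x = -0.0729, y = -0.1529

(-0.0729, -0.1529, -0.3843)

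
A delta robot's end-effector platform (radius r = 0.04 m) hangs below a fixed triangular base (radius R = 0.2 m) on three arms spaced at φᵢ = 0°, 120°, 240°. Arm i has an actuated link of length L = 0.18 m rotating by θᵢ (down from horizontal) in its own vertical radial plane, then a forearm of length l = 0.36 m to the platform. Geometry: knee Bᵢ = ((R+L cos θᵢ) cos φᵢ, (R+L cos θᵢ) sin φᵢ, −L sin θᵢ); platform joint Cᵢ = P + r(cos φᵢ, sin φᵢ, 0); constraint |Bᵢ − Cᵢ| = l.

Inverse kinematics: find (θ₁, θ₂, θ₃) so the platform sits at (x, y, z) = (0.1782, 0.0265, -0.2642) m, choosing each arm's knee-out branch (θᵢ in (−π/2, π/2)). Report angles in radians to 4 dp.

θ₁ = -0.3490, θ₂ = 1.1348, θ₃ = 1.3089

arm 1 (φ=0.0°): x'=0.1782, y'=0.0265
  e−x'=-0.0182;  (l²−L²−(e−x')²−y'²−z²)/2L = 0.0732
  √(A²+B²)=0.2648;  θ1 = -1.6396+1.2906 ≈ -0.3490
arm 2 (φ=120.0°): x'=-0.0662, y'=-0.1676
  e−x'=0.2262;  (l²−L²−(e−x')²−y'²−z²)/2L = -0.1440
  √(A²+B²)=0.3478;  θ2 = -0.8628+1.9976 ≈ 1.1348
arm 3 (φ=240.0°): x'=-0.1120, y'=0.1411
  A=0.2720, B=-0.2642, C=(l²−L²−A²−y'²−z²)/(2L)=-0.1848
  γ=atan2(-0.2642,0.2720)=-0.7708;  ψ=arccos(-0.4872)=2.0797;  θ3=γ+ψ≈1.3089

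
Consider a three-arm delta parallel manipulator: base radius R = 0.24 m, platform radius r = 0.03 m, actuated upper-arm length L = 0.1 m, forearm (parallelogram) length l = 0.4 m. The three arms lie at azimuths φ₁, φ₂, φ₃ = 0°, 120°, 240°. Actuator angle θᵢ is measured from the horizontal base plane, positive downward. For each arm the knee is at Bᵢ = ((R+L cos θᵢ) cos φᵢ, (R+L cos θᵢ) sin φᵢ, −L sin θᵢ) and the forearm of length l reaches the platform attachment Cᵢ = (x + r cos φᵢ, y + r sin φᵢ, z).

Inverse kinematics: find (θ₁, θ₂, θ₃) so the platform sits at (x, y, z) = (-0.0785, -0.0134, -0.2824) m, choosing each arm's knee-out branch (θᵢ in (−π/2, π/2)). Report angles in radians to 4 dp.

rotate P by −φ1: (-0.0785, -0.0134, -0.2824)
  A=0.2885, B=-0.2824, C=(l²−L²−A²−y'²−z²)/(2L)=-0.0658
  √(A²+B²)=0.4037;  θ1 = -0.7747+1.7345 ≈ 0.9598
φ2=120.0° → target in arm frame (0.0276, 0.0747)
  A cos θ + B sin θ = C:  0.1824·cos θ + -0.2824·sin θ = 0.1571
  θ2 = atan2(B,A) + arccos(C/0.3362) = 0.0871
arm 3 (φ=240.0°): x'=0.0509, y'=-0.0613
  e−x'=0.1591;  (l²−L²−(e−x')²−y'²−z²)/2L = 0.2058
  γ=atan2(-0.2824,0.1591)=-1.0576;  ψ=arccos(0.6350)=0.8828;  θ3=γ+ψ≈-0.1748

θ₁ = 0.9598, θ₂ = 0.0871, θ₃ = -0.1748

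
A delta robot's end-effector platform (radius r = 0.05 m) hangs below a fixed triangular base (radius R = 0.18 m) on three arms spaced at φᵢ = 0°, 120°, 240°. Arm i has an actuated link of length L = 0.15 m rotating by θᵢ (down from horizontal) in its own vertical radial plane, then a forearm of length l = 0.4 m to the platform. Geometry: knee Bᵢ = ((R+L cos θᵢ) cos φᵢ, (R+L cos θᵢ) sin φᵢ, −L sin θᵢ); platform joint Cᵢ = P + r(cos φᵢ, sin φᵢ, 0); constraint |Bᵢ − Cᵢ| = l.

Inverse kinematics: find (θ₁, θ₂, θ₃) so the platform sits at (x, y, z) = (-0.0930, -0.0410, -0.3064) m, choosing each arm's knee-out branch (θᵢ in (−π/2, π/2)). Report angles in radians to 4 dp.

φ1=0.0° → target in arm frame (-0.0930, -0.0410)
  e−x'=0.2230;  (l²−L²−(e−x')²−y'²−z²)/2L = -0.0260
  θ1 = atan2(B,A) + arccos(C/0.3790) = 0.6977
rotate P by −φ2: (0.0110, 0.1010, -0.3064)
  A cos θ + B sin θ = C:  0.1190·cos θ + -0.3064·sin θ = 0.0642
  √(A²+B²)=0.3287;  θ2 = -1.2003+1.3744 ≈ 0.1740
arm 3 (φ=240.0°): x'=0.0820, y'=-0.0600
  e−x'=0.0480;  (l²−L²−(e−x')²−y'²−z²)/2L = 0.1257
  √(A²+B²)=0.3101;  θ3 = -1.4154+1.1535 ≈ -0.2620

θ₁ = 0.6977, θ₂ = 0.1740, θ₃ = -0.2620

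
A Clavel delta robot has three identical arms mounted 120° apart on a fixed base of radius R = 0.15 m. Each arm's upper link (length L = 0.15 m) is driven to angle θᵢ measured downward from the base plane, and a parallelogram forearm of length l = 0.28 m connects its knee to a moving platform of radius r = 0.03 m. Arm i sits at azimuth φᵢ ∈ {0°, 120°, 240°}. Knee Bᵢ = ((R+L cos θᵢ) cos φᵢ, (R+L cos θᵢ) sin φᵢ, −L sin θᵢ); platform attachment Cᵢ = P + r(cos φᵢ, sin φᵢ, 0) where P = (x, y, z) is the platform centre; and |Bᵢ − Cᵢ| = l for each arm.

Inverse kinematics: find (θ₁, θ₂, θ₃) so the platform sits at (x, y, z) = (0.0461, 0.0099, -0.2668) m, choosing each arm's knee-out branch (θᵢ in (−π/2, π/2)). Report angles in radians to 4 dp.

θ₁ = 0.5239, θ₂ = 0.8726, θ₃ = 0.9602

φ1=0.0° → target in arm frame (0.0461, 0.0099)
  A cos θ + B sin θ = C:  0.0739·cos θ + -0.2668·sin θ = -0.0695
  γ=atan2(-0.2668,0.0739)=-1.3006;  ψ=arccos(-0.2509)=1.8244;  θ1=γ+ψ≈0.5239
arm 2 (φ=120.0°): x'=-0.0145, y'=-0.0449
  A=0.1345, B=-0.2668, C=(l²−L²−A²−y'²−z²)/(2L)=-0.1179
  √(A²+B²)=0.2988;  θ2 = -1.1039+1.9766 ≈ 0.8726
φ3=240.0° → target in arm frame (-0.0316, 0.0350)
  A=0.1516, B=-0.2668, C=(l²−L²−A²−y'²−z²)/(2L)=-0.1317
  γ=atan2(-0.2668,0.1516)=-1.0540;  ψ=arccos(-0.4290)=2.0142;  θ3=γ+ψ≈0.9602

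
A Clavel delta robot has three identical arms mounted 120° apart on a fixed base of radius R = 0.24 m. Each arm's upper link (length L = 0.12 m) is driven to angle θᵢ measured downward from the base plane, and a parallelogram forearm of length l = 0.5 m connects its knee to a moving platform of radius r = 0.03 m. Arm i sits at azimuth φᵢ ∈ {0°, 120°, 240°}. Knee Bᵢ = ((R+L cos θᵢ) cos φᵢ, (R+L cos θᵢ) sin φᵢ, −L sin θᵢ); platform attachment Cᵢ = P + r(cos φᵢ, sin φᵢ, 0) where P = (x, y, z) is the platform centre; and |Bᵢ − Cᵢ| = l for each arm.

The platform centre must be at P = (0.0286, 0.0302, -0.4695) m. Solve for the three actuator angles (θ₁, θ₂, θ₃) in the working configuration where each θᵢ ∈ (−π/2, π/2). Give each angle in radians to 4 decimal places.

arm 1 (φ=0.0°): x'=0.0286, y'=0.0302
  e−x'=0.1814;  (l²−L²−(e−x')²−y'²−z²)/2L = -0.0777
  γ=atan2(-0.4695,0.1814)=-1.2021;  ψ=arccos(-0.1544)=1.7258;  θ1=γ+ψ≈0.5237
arm 2 (φ=120.0°): x'=0.0119, y'=-0.0399
  A=0.1981, B=-0.4695, C=(l²−L²−A²−y'²−z²)/(2L)=-0.1070
  √(A²+B²)=0.5096;  θ2 = -1.1714+1.7824 ≈ 0.6109
φ3=240.0° → target in arm frame (-0.0405, 0.0097)
  A=0.2505, B=-0.4695, C=(l²−L²−A²−y'²−z²)/(2L)=-0.1985
  √(A²+B²)=0.5321;  θ3 = -1.0807+1.9532 ≈ 0.8724

θ₁ = 0.5237, θ₂ = 0.6109, θ₃ = 0.8724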